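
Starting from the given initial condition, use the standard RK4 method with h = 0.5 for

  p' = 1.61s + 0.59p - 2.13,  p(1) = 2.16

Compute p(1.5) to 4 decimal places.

2.8212

RK4: k1 = f(s_n, p_n); k2 = f(s_n + h/2, p_n + (h/2)·k1); k3 = f(s_n + h/2, p_n + (h/2)·k2); k4 = f(s_n + h, p_n + h·k3); p_{n+1} = p_n + (h/6)·(k1 + 2k2 + 2k3 + k4).
s=1.000000, p=2.160000:
  k1 = f(1.000000, 2.160000) = 0.754400
  k2 = f(1.250000, 2.348600) = 1.268174
  k3 = f(1.250000, 2.477044) = 1.343956
  k4 = f(1.500000, 2.831978) = 1.955867
  p ← 2.160000 + (0.5/6)·(k1 + 2k2 + 2k3 + k4) = 2.821211
p(1.5) ≈ 2.8212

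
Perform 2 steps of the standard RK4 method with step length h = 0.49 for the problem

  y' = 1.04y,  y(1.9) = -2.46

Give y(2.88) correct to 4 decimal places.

-6.8140

RK4: k1 = f(s_n, y_n); k2 = f(s_n + h/2, y_n + (h/2)·k1); k3 = f(s_n + h/2, y_n + (h/2)·k2); k4 = f(s_n + h, y_n + h·k3); y_{n+1} = y_n + (h/6)·(k1 + 2k2 + 2k3 + k4).
s=1.900000, y=-2.460000:
  k1 = f(1.900000, -2.460000) = -2.558400
  k2 = f(2.145000, -3.086808) = -3.210280
  k3 = f(2.145000, -3.246519) = -3.376379
  k4 = f(2.390000, -4.114426) = -4.279003
  y ← -2.460000 + (0.49/6)·(k1 + 2k2 + 2k3 + k4) = -4.094209
s=2.390000, y=-4.094209:
  k1 = f(2.390000, -4.094209) = -4.257977
  k2 = f(2.635000, -5.137413) = -5.342910
  k3 = f(2.635000, -5.403222) = -5.619351
  k4 = f(2.880000, -6.847691) = -7.121599
  y ← -4.094209 + (0.49/6)·(k1 + 2k2 + 2k3 + k4) = -6.814044
y(2.88) ≈ -6.8140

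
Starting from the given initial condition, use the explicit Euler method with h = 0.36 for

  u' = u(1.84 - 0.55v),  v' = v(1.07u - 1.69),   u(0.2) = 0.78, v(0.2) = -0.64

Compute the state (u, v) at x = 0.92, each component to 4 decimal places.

2.4423, -0.4115

Euler on (u,v): u_{n+1} = u_n + h·u', v_{n+1} = v_n + h·v'.
0.200000: (0.780000, -0.640000); f=(1.709760, 0.547456) → (1.395514, -0.442916)
0.560000: (1.395514, -0.442916); f=(2.907697, 0.087166) → (2.442285, -0.411536)
(u(0.92), v(0.92)) ≈ (2.4423, -0.4115)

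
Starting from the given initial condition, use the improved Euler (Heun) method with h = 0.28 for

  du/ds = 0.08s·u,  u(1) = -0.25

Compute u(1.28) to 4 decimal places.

Heun: k1 = f(s_n, u_n); k2 = f(s_n + h, u_n + h·k1); u_{n+1} = u_n + (h/2)·(k1 + k2).
s=1.000000, u=-0.250000:
  k1 = f(1.000000, -0.250000) = -0.020000
  k2 = f(1.280000, -0.255600) = -0.026173
  u ← -0.250000 + (0.28/2)·(-0.020000 + (-0.026173)) = -0.256464
u(1.28) ≈ -0.2565

-0.2565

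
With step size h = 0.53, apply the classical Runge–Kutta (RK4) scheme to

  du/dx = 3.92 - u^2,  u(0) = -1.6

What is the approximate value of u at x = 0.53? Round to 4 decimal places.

RK4: k1 = f(x_n, u_n); k2 = f(x_n + h/2, u_n + (h/2)·k1); k3 = f(x_n + h/2, u_n + (h/2)·k2); k4 = f(x_n + h, u_n + h·k3); u_{n+1} = u_n + (h/6)·(k1 + 2k2 + 2k3 + k4).
x=0.000000, u=-1.600000:
  k1 = f(0.000000, -1.600000) = 1.360000
  k2 = f(0.265000, -1.239600) = 2.383392
  k3 = f(0.265000, -0.968401) = 2.982199
  k4 = f(0.530000, -0.019434) = 3.919622
  u ← -1.600000 + (0.53/6)·(k1 + 2k2 + 2k3 + k4) = -0.185712
u(0.53) ≈ -0.1857

-0.1857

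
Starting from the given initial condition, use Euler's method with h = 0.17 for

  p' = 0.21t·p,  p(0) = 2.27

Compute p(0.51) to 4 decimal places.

Euler: p_{n+1} = p_n + h·f(t_n, p_n).
t=0.000000, p=2.270000: f=0.000000 → p ← 2.270000 + 0.17·0.000000 = 2.270000
t=0.170000, p=2.270000: f=0.081039 → p ← 2.270000 + 0.17·0.081039 = 2.283777
t=0.340000, p=2.283777: f=0.163062 → p ← 2.283777 + 0.17·0.163062 = 2.311497
p(0.51) ≈ 2.3115

2.3115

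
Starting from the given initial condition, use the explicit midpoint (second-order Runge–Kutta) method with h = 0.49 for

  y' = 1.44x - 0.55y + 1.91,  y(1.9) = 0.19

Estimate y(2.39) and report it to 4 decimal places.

2.2883

Midpoint: k1 = f(x_n, y_n); k2 = f(x_n + h/2, y_n + (h/2)·k1); y_{n+1} = y_n + h·k2.
x=1.900000, y=0.190000:
  k1 = f(1.900000, 0.190000) = 4.541500
  k2 = f(2.145000, 1.302667) = 4.282333
  y ← 0.190000 + 0.49·4.282333 = 2.288343
y(2.39) ≈ 2.2883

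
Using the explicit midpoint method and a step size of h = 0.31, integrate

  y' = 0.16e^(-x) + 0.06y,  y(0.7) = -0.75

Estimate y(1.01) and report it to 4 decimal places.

Midpoint: k1 = f(x_n, y_n); k2 = f(x_n + h/2, y_n + (h/2)·k1); y_{n+1} = y_n + h·k2.
x=0.700000, y=-0.750000:
  k1 = f(0.700000, -0.750000) = 0.034454
  k2 = f(0.855000, -0.744660) = 0.023366
  y ← -0.750000 + 0.31·0.023366 = -0.742757
y(1.01) ≈ -0.7428

-0.7428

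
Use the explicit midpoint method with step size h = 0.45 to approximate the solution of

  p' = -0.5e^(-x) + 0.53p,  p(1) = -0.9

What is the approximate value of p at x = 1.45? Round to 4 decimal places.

-1.2162

Midpoint: k1 = f(x_n, p_n); k2 = f(x_n + h/2, p_n + (h/2)·k1); p_{n+1} = p_n + h·k2.
x=1.000000, p=-0.900000:
  k1 = f(1.000000, -0.900000) = -0.660940
  k2 = f(1.225000, -1.048711) = -0.702696
  p ← -0.900000 + 0.45·(-0.702696) = -1.216213
p(1.45) ≈ -1.2162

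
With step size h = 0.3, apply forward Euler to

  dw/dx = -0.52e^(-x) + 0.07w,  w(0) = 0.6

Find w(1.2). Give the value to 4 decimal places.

0.2147

Euler: w_{n+1} = w_n + h·f(x_n, w_n).
x=0.000000, w=0.600000: f=-0.478000 → w ← 0.600000 + 0.3·(-0.478000) = 0.456600
x=0.300000, w=0.456600: f=-0.353263 → w ← 0.456600 + 0.3·(-0.353263) = 0.350621
x=0.600000, w=0.350621: f=-0.260839 → w ← 0.350621 + 0.3·(-0.260839) = 0.272369
x=0.900000, w=0.272369: f=-0.192350 → w ← 0.272369 + 0.3·(-0.192350) = 0.214664
w(1.2) ≈ 0.2147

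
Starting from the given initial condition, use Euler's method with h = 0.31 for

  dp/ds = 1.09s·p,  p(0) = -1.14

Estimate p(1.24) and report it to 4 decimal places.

-2.0019

Euler: p_{n+1} = p_n + h·f(s_n, p_n).
s=0.000000, p=-1.140000: f=0.000000 → p ← -1.140000 + 0.31·0.000000 = -1.140000
s=0.310000, p=-1.140000: f=-0.385206 → p ← -1.140000 + 0.31·(-0.385206) = -1.259414
s=0.620000, p=-1.259414: f=-0.851112 → p ← -1.259414 + 0.31·(-0.851112) = -1.523259
s=0.930000, p=-1.523259: f=-1.544127 → p ← -1.523259 + 0.31·(-1.544127) = -2.001938
p(1.24) ≈ -2.0019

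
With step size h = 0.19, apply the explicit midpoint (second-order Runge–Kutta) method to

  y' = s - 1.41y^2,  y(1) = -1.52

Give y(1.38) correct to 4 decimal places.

Midpoint: k1 = f(s_n, y_n); k2 = f(s_n + h/2, y_n + (h/2)·k1); y_{n+1} = y_n + h·k2.
s=1.000000, y=-1.520000:
  k1 = f(1.000000, -1.520000) = -2.257664
  k2 = f(1.095000, -1.734478) = -3.146864
  y ← -1.520000 + 0.19·(-3.146864) = -2.117904
s=1.190000, y=-2.117904:
  k1 = f(1.190000, -2.117904) = -5.134580
  k2 = f(1.285000, -2.605689) = -8.288360
  y ← -2.117904 + 0.19·(-8.288360) = -3.692693
y(1.38) ≈ -3.6927

-3.6927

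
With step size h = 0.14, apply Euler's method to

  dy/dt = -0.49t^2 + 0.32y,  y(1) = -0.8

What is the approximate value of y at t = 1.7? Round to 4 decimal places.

-1.6136

Euler: y_{n+1} = y_n + h·f(t_n, y_n).
t=1.000000, y=-0.800000: f=-0.746000 → y ← -0.800000 + 0.14·(-0.746000) = -0.904440
t=1.140000, y=-0.904440: f=-0.926225 → y ← -0.904440 + 0.14·(-0.926225) = -1.034111
t=1.280000, y=-1.034111: f=-1.133732 → y ← -1.034111 + 0.14·(-1.133732) = -1.192834
t=1.420000, y=-1.192834: f=-1.369743 → y ← -1.192834 + 0.14·(-1.369743) = -1.384598
t=1.560000, y=-1.384598: f=-1.635535 → y ← -1.384598 + 0.14·(-1.635535) = -1.613573
y(1.7) ≈ -1.6136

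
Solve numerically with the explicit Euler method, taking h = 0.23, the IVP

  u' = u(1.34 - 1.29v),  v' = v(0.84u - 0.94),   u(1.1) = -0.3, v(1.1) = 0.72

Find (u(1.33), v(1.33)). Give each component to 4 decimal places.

Euler on (u,v): u_{n+1} = u_n + h·u', v_{n+1} = v_n + h·v'.
1.100000: (-0.300000, 0.720000); f=(-0.123360, -0.858240) → (-0.328373, 0.522605)
(u(1.33), v(1.33)) ≈ (-0.3284, 0.5226)

-0.3284, 0.5226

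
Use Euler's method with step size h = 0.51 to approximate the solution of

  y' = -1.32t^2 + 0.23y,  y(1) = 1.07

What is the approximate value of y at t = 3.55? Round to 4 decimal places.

Euler: y_{n+1} = y_n + h·f(t_n, y_n).
t=1.000000, y=1.070000: f=-1.073900 → y ← 1.070000 + 0.51·(-1.073900) = 0.522311
t=1.510000, y=0.522311: f=-2.889600 → y ← 0.522311 + 0.51·(-2.889600) = -0.951385
t=2.020000, y=-0.951385: f=-5.604947 → y ← -0.951385 + 0.51·(-5.604947) = -3.809908
t=2.530000, y=-3.809908: f=-9.325467 → y ← -3.809908 + 0.51·(-9.325467) = -8.565896
t=3.040000, y=-8.565896: f=-14.169068 → y ← -8.565896 + 0.51·(-14.169068) = -15.792121
y(3.55) ≈ -15.7921

-15.7921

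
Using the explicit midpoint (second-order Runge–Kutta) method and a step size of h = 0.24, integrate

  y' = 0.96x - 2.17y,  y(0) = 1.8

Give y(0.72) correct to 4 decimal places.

0.5804

Midpoint: k1 = f(x_n, y_n); k2 = f(x_n + h/2, y_n + (h/2)·k1); y_{n+1} = y_n + h·k2.
x=0.000000, y=1.800000:
  k1 = f(0.000000, 1.800000) = -3.906000
  k2 = f(0.120000, 1.331280) = -2.773678
  y ← 1.800000 + 0.24·(-2.773678) = 1.134317
x=0.240000, y=1.134317:
  k1 = f(0.240000, 1.134317) = -2.231069
  k2 = f(0.360000, 0.866589) = -1.534898
  y ← 1.134317 + 0.24·(-1.534898) = 0.765942
x=0.480000, y=0.765942:
  k1 = f(0.480000, 0.765942) = -1.201294
  k2 = f(0.600000, 0.621787) = -0.773277
  y ← 0.765942 + 0.24·(-0.773277) = 0.580355
y(0.72) ≈ 0.5804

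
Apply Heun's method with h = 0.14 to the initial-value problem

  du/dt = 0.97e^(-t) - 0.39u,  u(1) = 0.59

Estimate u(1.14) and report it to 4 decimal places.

Heun: k1 = f(t_n, u_n); k2 = f(t_n + h, u_n + h·k1); u_{n+1} = u_n + (h/2)·(k1 + k2).
t=1.000000, u=0.590000:
  k1 = f(1.000000, 0.590000) = 0.126743
  k2 = f(1.140000, 0.607744) = 0.073204
  u ← 0.590000 + (0.14/2)·(0.126743 + 0.073204) = 0.603996
u(1.14) ≈ 0.6040

0.6040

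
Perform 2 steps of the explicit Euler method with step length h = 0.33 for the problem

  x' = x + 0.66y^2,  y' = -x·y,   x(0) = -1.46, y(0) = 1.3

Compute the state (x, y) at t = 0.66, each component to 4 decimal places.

-1.2848, 2.9267

Euler on (x,y): x_{n+1} = x_n + h·x', y_{n+1} = y_n + h·y'.
0.000000: (-1.460000, 1.300000); f=(-0.344600, 1.898000) → (-1.573718, 1.926340)
0.330000: (-1.573718, 1.926340); f=(0.875401, 3.031516) → (-1.284836, 2.926740)
(x(0.66), y(0.66)) ≈ (-1.2848, 2.9267)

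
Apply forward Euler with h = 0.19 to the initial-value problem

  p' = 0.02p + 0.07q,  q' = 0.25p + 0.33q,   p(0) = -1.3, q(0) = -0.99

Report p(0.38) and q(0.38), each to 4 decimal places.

Euler on (p,q): p_{n+1} = p_n + h·p', q_{n+1} = q_n + h·q'.
0.000000: (-1.300000, -0.990000); f=(-0.095300, -0.651700) → (-1.318107, -1.113823)
0.190000: (-1.318107, -1.113823); f=(-0.104330, -0.697088) → (-1.337930, -1.246270)
(p(0.38), q(0.38)) ≈ (-1.3379, -1.2463)

-1.3379, -1.2463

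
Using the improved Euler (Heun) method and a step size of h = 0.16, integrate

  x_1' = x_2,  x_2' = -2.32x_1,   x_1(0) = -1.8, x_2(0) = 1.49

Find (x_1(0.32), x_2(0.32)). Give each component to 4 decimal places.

Heun on (x_1,x_2): k1 = f(s_n, state_n); k2 = f(s_n + h, state_n + h·k1); state_{n+1} = state_n + (h/2)·(k1 + k2).
0.000000: (-1.800000, 1.490000)
  k1 = (1.490000, 4.176000)
  predictor → (-1.561600, 2.158160)
  k2 = (2.158160, 3.622912)
  → (-1.508147, 2.113913)
0.160000: (-1.508147, 2.113913)
  k1 = (2.113913, 3.498902)
  predictor → (-1.169921, 2.673737)
  k2 = (2.673737, 2.714217)
  → (-1.125135, 2.610962)
(x_1(0.32), x_2(0.32)) ≈ (-1.1251, 2.6110)

-1.1251, 2.6110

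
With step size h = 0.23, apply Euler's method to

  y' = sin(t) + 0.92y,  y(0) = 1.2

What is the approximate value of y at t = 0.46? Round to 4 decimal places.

Euler: y_{n+1} = y_n + h·f(t_n, y_n).
t=0.000000, y=1.200000: f=1.104000 → y ← 1.200000 + 0.23·1.104000 = 1.453920
t=0.230000, y=1.453920: f=1.565584 → y ← 1.453920 + 0.23·1.565584 = 1.814004
y(0.46) ≈ 1.8140

1.8140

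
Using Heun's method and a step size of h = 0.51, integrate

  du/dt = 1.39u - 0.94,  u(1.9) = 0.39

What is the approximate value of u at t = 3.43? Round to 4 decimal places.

Heun: k1 = f(t_n, u_n); k2 = f(t_n + h, u_n + h·k1); u_{n+1} = u_n + (h/2)·(k1 + k2).
t=1.900000, u=0.390000:
  k1 = f(1.900000, 0.390000) = -0.397900
  k2 = f(2.410000, 0.187071) = -0.679971
  u ← 0.390000 + (0.51/2)·(-0.397900 + (-0.679971)) = 0.115143
t=2.410000, u=0.115143:
  k1 = f(2.410000, 0.115143) = -0.779951
  k2 = f(2.920000, -0.282632) = -1.332859
  u ← 0.115143 + (0.51/2)·(-0.779951 + (-1.332859)) = -0.423624
t=2.920000, u=-0.423624:
  k1 = f(2.920000, -0.423624) = -1.528837
  k2 = f(3.430000, -1.203331) = -2.612630
  u ← -0.423624 + (0.51/2)·(-1.528837 + (-2.612630)) = -1.479698
u(3.43) ≈ -1.4797

-1.4797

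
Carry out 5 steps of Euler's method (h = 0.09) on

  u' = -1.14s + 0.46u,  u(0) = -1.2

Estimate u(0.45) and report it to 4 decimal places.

Euler: u_{n+1} = u_n + h·f(s_n, u_n).
s=0.000000, u=-1.200000: f=-0.552000 → u ← -1.200000 + 0.09·(-0.552000) = -1.249680
s=0.090000, u=-1.249680: f=-0.677453 → u ← -1.249680 + 0.09·(-0.677453) = -1.310651
s=0.180000, u=-1.310651: f=-0.808099 → u ← -1.310651 + 0.09·(-0.808099) = -1.383380
s=0.270000, u=-1.383380: f=-0.944155 → u ← -1.383380 + 0.09·(-0.944155) = -1.468354
s=0.360000, u=-1.468354: f=-1.085843 → u ← -1.468354 + 0.09·(-1.085843) = -1.566079
u(0.45) ≈ -1.5661

-1.5661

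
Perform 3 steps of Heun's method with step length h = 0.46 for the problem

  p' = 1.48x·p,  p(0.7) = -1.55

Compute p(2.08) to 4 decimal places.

Heun: k1 = f(x_n, p_n); k2 = f(x_n + h, p_n + h·k1); p_{n+1} = p_n + (h/2)·(k1 + k2).
x=0.700000, p=-1.550000:
  k1 = f(0.700000, -1.550000) = -1.605800
  k2 = f(1.160000, -2.288668) = -3.929185
  p ← -1.550000 + (0.46/2)·(-1.605800 + (-3.929185)) = -2.823047
x=1.160000, p=-2.823047:
  k1 = f(1.160000, -2.823047) = -4.846606
  k2 = f(1.620000, -5.052486) = -12.113839
  p ← -2.823047 + (0.46/2)·(-4.846606 + (-12.113839)) = -6.723949
x=1.620000, p=-6.723949:
  k1 = f(1.620000, -6.723949) = -16.121340
  k2 = f(2.080000, -14.139766) = -43.527855
  p ← -6.723949 + (0.46/2)·(-16.121340 + (-43.527855)) = -20.443264
p(2.08) ≈ -20.4433

-20.4433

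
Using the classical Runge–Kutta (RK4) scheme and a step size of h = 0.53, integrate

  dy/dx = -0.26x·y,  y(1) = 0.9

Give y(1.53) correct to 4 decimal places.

0.7560

RK4: k1 = f(x_n, y_n); k2 = f(x_n + h/2, y_n + (h/2)·k1); k3 = f(x_n + h/2, y_n + (h/2)·k2); k4 = f(x_n + h, y_n + h·k3); y_{n+1} = y_n + (h/6)·(k1 + 2k2 + 2k3 + k4).
x=1.000000, y=0.900000:
  k1 = f(1.000000, 0.900000) = -0.234000
  k2 = f(1.265000, 0.837990) = -0.275615
  k3 = f(1.265000, 0.826962) = -0.271988
  k4 = f(1.530000, 0.755846) = -0.300676
  y ← 0.900000 + (0.53/6)·(k1 + 2k2 + 2k3 + k4) = 0.756027
y(1.53) ≈ 0.7560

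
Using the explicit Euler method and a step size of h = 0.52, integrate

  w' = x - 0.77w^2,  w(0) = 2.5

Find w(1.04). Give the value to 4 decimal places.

Euler: w_{n+1} = w_n + h·f(x_n, w_n).
x=0.000000, w=2.500000: f=-4.812500 → w ← 2.500000 + 0.52·(-4.812500) = -0.002500
x=0.520000, w=-0.002500: f=0.519995 → w ← -0.002500 + 0.52·0.519995 = 0.267897
w(1.04) ≈ 0.2679

0.2679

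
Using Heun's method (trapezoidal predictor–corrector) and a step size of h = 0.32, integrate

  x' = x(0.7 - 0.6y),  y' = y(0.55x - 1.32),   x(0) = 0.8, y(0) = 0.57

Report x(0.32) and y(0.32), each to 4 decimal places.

Heun on (x,y): k1 = f(t_n, state_n); k2 = f(t_n + h, state_n + h·k1); state_{n+1} = state_n + (h/2)·(k1 + k2).
0.000000: (0.800000, 0.570000)
  k1 = (0.286400, -0.501600)
  predictor → (0.891648, 0.409488)
  k2 = (0.405082, -0.339709)
  → (0.910637, 0.435391)
(x(0.32), y(0.32)) ≈ (0.9106, 0.4354)

0.9106, 0.4354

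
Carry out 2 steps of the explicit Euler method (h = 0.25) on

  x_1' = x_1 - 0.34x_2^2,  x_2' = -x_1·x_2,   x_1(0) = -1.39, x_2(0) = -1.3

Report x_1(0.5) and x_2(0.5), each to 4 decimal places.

-2.6123, -2.5756

Euler on (x_1,x_2): x_1_{n+1} = x_1_n + h·x_1', x_2_{n+1} = x_2_n + h·x_2'.
0.000000: (-1.390000, -1.300000); f=(-1.964600, -1.807000) → (-1.881150, -1.751750)
0.250000: (-1.881150, -1.751750); f=(-2.924484, -3.295305) → (-2.612271, -2.575576)
(x_1(0.5), x_2(0.5)) ≈ (-2.6123, -2.5756)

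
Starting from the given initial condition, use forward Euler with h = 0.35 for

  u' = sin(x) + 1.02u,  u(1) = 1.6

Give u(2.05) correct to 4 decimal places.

5.3510

Euler: u_{n+1} = u_n + h·f(x_n, u_n).
x=1.000000, u=1.600000: f=2.473471 → u ← 1.600000 + 0.35·2.473471 = 2.465715
x=1.350000, u=2.465715: f=3.490752 → u ← 2.465715 + 0.35·3.490752 = 3.687478
x=1.700000, u=3.687478: f=4.752893 → u ← 3.687478 + 0.35·4.752893 = 5.350991
u(2.05) ≈ 5.3510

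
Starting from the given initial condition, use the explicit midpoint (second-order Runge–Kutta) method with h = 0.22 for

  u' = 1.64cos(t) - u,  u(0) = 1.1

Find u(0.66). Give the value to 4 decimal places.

1.2934

Midpoint: k1 = f(t_n, u_n); k2 = f(t_n + h/2, u_n + (h/2)·k1); u_{n+1} = u_n + h·k2.
t=0.000000, u=1.100000:
  k1 = f(0.000000, 1.100000) = 0.540000
  k2 = f(0.110000, 1.159400) = 0.470688
  u ← 1.100000 + 0.22·0.470688 = 1.203551
t=0.220000, u=1.203551:
  k1 = f(0.220000, 1.203551) = 0.396920
  k2 = f(0.330000, 1.247213) = 0.304297
  u ← 1.203551 + 0.22·0.304297 = 1.270497
t=0.440000, u=1.270497:
  k1 = f(0.440000, 1.270497) = 0.213296
  k2 = f(0.550000, 1.293959) = 0.104181
  u ← 1.270497 + 0.22·0.104181 = 1.293416
u(0.66) ≈ 1.2934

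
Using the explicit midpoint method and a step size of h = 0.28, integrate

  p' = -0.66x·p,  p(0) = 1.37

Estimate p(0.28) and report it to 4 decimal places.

1.3346

Midpoint: k1 = f(x_n, p_n); k2 = f(x_n + h/2, p_n + (h/2)·k1); p_{n+1} = p_n + h·k2.
x=0.000000, p=1.370000:
  k1 = f(0.000000, 1.370000) = 0.000000
  k2 = f(0.140000, 1.370000) = -0.126588
  p ← 1.370000 + 0.28·(-0.126588) = 1.334555
p(0.28) ≈ 1.3346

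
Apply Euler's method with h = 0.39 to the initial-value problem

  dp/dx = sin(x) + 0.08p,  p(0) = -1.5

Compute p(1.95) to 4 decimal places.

Euler: p_{n+1} = p_n + h·f(x_n, p_n).
x=0.000000, p=-1.500000: f=-0.120000 → p ← -1.500000 + 0.39·(-0.120000) = -1.546800
x=0.390000, p=-1.546800: f=0.256444 → p ← -1.546800 + 0.39·0.256444 = -1.446787
x=0.780000, p=-1.446787: f=0.587536 → p ← -1.446787 + 0.39·0.587536 = -1.217647
x=1.170000, p=-1.217647: f=0.823339 → p ← -1.217647 + 0.39·0.823339 = -0.896545
x=1.560000, p=-0.896545: f=0.928218 → p ← -0.896545 + 0.39·0.928218 = -0.534540
p(1.95) ≈ -0.5345

-0.5345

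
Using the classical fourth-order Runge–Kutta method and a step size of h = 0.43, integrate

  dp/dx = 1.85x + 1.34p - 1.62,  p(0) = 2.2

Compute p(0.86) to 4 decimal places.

5.3863

RK4: k1 = f(x_n, p_n); k2 = f(x_n + h/2, p_n + (h/2)·k1); k3 = f(x_n + h/2, p_n + (h/2)·k2); k4 = f(x_n + h, p_n + h·k3); p_{n+1} = p_n + (h/6)·(k1 + 2k2 + 2k3 + k4).
x=0.000000, p=2.200000:
  k1 = f(0.000000, 2.200000) = 1.328000
  k2 = f(0.215000, 2.485520) = 2.108347
  k3 = f(0.215000, 2.653295) = 2.333165
  k4 = f(0.430000, 3.203261) = 3.467870
  p ← 2.200000 + (0.43/6)·(k1 + 2k2 + 2k3 + k4) = 3.180321
x=0.430000, p=3.180321:
  k1 = f(0.430000, 3.180321) = 3.437130
  k2 = f(0.645000, 3.919304) = 4.825117
  k3 = f(0.645000, 4.217721) = 5.224996
  k4 = f(0.860000, 5.427069) = 7.243272
  p ← 3.180321 + (0.43/6)·(k1 + 2k2 + 2k3 + k4) = 5.386266
p(0.86) ≈ 5.3863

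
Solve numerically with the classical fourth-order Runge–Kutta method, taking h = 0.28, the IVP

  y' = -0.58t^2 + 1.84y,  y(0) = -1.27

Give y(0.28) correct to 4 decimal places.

-2.1304

RK4: k1 = f(t_n, y_n); k2 = f(t_n + h/2, y_n + (h/2)·k1); k3 = f(t_n + h/2, y_n + (h/2)·k2); k4 = f(t_n + h, y_n + h·k3); y_{n+1} = y_n + (h/6)·(k1 + 2k2 + 2k3 + k4).
t=0.000000, y=-1.270000:
  k1 = f(0.000000, -1.270000) = -2.336800
  k2 = f(0.140000, -1.597152) = -2.950128
  k3 = f(0.140000, -1.683018) = -3.108121
  k4 = f(0.280000, -2.140274) = -3.983576
  y ← -1.270000 + (0.28/6)·(k1 + 2k2 + 2k3 + k4) = -2.130387
y(0.28) ≈ -2.1304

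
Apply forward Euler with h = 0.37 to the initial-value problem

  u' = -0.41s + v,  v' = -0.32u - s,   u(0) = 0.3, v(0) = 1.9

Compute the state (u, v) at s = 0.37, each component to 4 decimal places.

1.0030, 1.8645

Euler on (u,v): u_{n+1} = u_n + h·u', v_{n+1} = v_n + h·v'.
0.000000: (0.300000, 1.900000); f=(1.900000, -0.096000) → (1.003000, 1.864480)
(u(0.37), v(0.37)) ≈ (1.0030, 1.8645)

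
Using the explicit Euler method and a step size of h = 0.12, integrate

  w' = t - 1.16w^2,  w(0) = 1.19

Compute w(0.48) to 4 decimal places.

Euler: w_{n+1} = w_n + h·f(t_n, w_n).
t=0.000000, w=1.190000: f=-1.642676 → w ← 1.190000 + 0.12·(-1.642676) = 0.992879
t=0.120000, w=0.992879: f=-1.023538 → w ← 0.992879 + 0.12·(-1.023538) = 0.870054
t=0.240000, w=0.870054: f=-0.638114 → w ← 0.870054 + 0.12·(-0.638114) = 0.793481
t=0.360000, w=0.793481: f=-0.370349 → w ← 0.793481 + 0.12·(-0.370349) = 0.749039
w(0.48) ≈ 0.7490

0.7490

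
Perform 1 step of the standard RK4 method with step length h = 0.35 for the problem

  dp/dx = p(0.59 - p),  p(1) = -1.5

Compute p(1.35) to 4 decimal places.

-4.3011

RK4: k1 = f(x_n, p_n); k2 = f(x_n + h/2, p_n + (h/2)·k1); k3 = f(x_n + h/2, p_n + (h/2)·k2); k4 = f(x_n + h, p_n + h·k3); p_{n+1} = p_n + (h/6)·(k1 + 2k2 + 2k3 + k4).
x=1.000000, p=-1.500000:
  k1 = f(1.000000, -1.500000) = -3.135000
  k2 = f(1.175000, -2.048625) = -5.405553
  k3 = f(1.175000, -2.445972) = -7.425901
  k4 = f(1.350000, -4.099065) = -19.220787
  p ← -1.500000 + (0.35/6)·(k1 + 2k2 + 2k3 + k4) = -4.301091
p(1.35) ≈ -4.3011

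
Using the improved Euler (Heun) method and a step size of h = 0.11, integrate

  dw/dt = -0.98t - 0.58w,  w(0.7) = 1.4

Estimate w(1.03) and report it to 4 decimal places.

Heun: k1 = f(t_n, w_n); k2 = f(t_n + h, w_n + h·k1); w_{n+1} = w_n + (h/2)·(k1 + k2).
t=0.700000, w=1.400000:
  k1 = f(0.700000, 1.400000) = -1.498000
  k2 = f(0.810000, 1.235220) = -1.510228
  w ← 1.400000 + (0.11/2)·(-1.498000 + (-1.510228)) = 1.234547
t=0.810000, w=1.234547:
  k1 = f(0.810000, 1.234547) = -1.509838
  k2 = f(0.920000, 1.068465) = -1.521310
  w ← 1.234547 + (0.11/2)·(-1.509838 + (-1.521310)) = 1.067834
t=0.920000, w=1.067834:
  k1 = f(0.920000, 1.067834) = -1.520944
  k2 = f(1.030000, 0.900531) = -1.531708
  w ← 1.067834 + (0.11/2)·(-1.520944 + (-1.531708)) = 0.899939
w(1.03) ≈ 0.8999

0.8999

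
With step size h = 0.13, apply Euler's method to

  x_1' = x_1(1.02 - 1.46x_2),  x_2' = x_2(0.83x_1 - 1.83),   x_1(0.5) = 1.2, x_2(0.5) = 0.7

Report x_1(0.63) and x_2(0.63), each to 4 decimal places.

1.1997, 0.6241

Euler on (x_1,x_2): x_1_{n+1} = x_1_n + h·x_1', x_2_{n+1} = x_2_n + h·x_2'.
0.500000: (1.200000, 0.700000); f=(-0.002400, -0.583800) → (1.199688, 0.624106)
(x_1(0.63), x_2(0.63)) ≈ (1.1997, 0.6241)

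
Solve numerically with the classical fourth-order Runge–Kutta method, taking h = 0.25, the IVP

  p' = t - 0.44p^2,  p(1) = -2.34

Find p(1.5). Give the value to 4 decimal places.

RK4: k1 = f(t_n, p_n); k2 = f(t_n + h/2, p_n + (h/2)·k1); k3 = f(t_n + h/2, p_n + (h/2)·k2); k4 = f(t_n + h, p_n + h·k3); p_{n+1} = p_n + (h/6)·(k1 + 2k2 + 2k3 + k4).
t=1.000000, p=-2.340000:
  k1 = f(1.000000, -2.340000) = -1.409264
  k2 = f(1.125000, -2.516158) = -1.660662
  k3 = f(1.125000, -2.547583) = -1.730678
  k4 = f(1.250000, -2.772670) = -2.132587
  p ← -2.340000 + (0.25/6)·(k1 + 2k2 + 2k3 + k4) = -2.770189
t=1.250000, p=-2.770189:
  k1 = f(1.250000, -2.770189) = -2.126536
  k2 = f(1.375000, -3.036006) = -2.680626
  k3 = f(1.375000, -3.105267) = -2.867781
  k4 = f(1.500000, -3.487134) = -3.850446
  p ← -2.770189 + (0.25/6)·(k1 + 2k2 + 2k3 + k4) = -3.481597
p(1.5) ≈ -3.4816

-3.4816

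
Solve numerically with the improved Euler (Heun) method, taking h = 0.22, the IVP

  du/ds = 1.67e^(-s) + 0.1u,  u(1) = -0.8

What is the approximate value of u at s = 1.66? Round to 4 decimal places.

Heun: k1 = f(s_n, u_n); k2 = f(s_n + h, u_n + h·k1); u_{n+1} = u_n + (h/2)·(k1 + k2).
s=1.000000, u=-0.800000:
  k1 = f(1.000000, -0.800000) = 0.534359
  k2 = f(1.220000, -0.682441) = 0.424790
  u ← -0.800000 + (0.22/2)·(0.534359 + 0.424790) = -0.694494
s=1.220000, u=-0.694494:
  k1 = f(1.220000, -0.694494) = 0.423585
  k2 = f(1.440000, -0.601305) = 0.335539
  u ← -0.694494 + (0.22/2)·(0.423585 + 0.335539) = -0.610990
s=1.440000, u=-0.610990:
  k1 = f(1.440000, -0.610990) = 0.334570
  k2 = f(1.660000, -0.537385) = 0.263794
  u ← -0.610990 + (0.22/2)·(0.334570 + 0.263794) = -0.545170
u(1.66) ≈ -0.5452

-0.5452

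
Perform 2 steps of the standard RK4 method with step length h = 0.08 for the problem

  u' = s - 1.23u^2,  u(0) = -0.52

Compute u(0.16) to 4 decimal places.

-0.5655

RK4: k1 = f(s_n, u_n); k2 = f(s_n + h/2, u_n + (h/2)·k1); k3 = f(s_n + h/2, u_n + (h/2)·k2); k4 = f(s_n + h, u_n + h·k3); u_{n+1} = u_n + (h/6)·(k1 + 2k2 + 2k3 + k4).
s=0.000000, u=-0.520000:
  k1 = f(0.000000, -0.520000) = -0.332592
  k2 = f(0.040000, -0.533304) = -0.309828
  k3 = f(0.040000, -0.532393) = -0.308634
  k4 = f(0.080000, -0.544691) = -0.284926
  u ← -0.520000 + (0.08/6)·(k1 + 2k2 + 2k3 + k4) = -0.544726
s=0.080000, u=-0.544726:
  k1 = f(0.080000, -0.544726) = -0.284973
  k2 = f(0.120000, -0.556125) = -0.260408
  k3 = f(0.120000, -0.555142) = -0.259065
  k4 = f(0.160000, -0.565451) = -0.233274
  u ← -0.544726 + (0.08/6)·(k1 + 2k2 + 2k3 + k4) = -0.565488
u(0.16) ≈ -0.5655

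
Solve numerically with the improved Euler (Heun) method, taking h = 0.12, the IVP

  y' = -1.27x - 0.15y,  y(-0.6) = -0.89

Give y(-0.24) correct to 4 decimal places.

Heun: k1 = f(x_n, y_n); k2 = f(x_n + h, y_n + h·k1); y_{n+1} = y_n + (h/2)·(k1 + k2).
x=-0.600000, y=-0.890000:
  k1 = f(-0.600000, -0.890000) = 0.895500
  k2 = f(-0.480000, -0.782540) = 0.726981
  y ← -0.890000 + (0.12/2)·(0.895500 + 0.726981) = -0.792651
x=-0.480000, y=-0.792651:
  k1 = f(-0.480000, -0.792651) = 0.728498
  k2 = f(-0.360000, -0.705231) = 0.562985
  y ← -0.792651 + (0.12/2)·(0.728498 + 0.562985) = -0.715162
x=-0.360000, y=-0.715162:
  k1 = f(-0.360000, -0.715162) = 0.564474
  k2 = f(-0.240000, -0.647425) = 0.401914
  y ← -0.715162 + (0.12/2)·(0.564474 + 0.401914) = -0.657179
y(-0.24) ≈ -0.6572

-0.6572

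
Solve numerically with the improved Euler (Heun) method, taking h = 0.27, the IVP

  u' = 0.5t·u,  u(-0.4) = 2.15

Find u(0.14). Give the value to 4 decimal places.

2.0752

Heun: k1 = f(t_n, u_n); k2 = f(t_n + h, u_n + h·k1); u_{n+1} = u_n + (h/2)·(k1 + k2).
t=-0.400000, u=2.150000:
  k1 = f(-0.400000, 2.150000) = -0.430000
  k2 = f(-0.130000, 2.033900) = -0.132204
  u ← 2.150000 + (0.27/2)·(-0.430000 + (-0.132204)) = 2.074103
t=-0.130000, u=2.074103:
  k1 = f(-0.130000, 2.074103) = -0.134817
  k2 = f(0.140000, 2.037702) = 0.142639
  u ← 2.074103 + (0.27/2)·(-0.134817 + 0.142639) = 2.075159
u(0.14) ≈ 2.0752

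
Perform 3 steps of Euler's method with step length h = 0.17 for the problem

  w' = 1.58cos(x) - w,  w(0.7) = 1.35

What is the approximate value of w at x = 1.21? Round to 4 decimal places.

1.1932

Euler: w_{n+1} = w_n + h·f(x_n, w_n).
x=0.700000, w=1.350000: f=-0.141549 → w ← 1.350000 + 0.17·(-0.141549) = 1.325937
x=0.870000, w=1.325937: f=-0.307111 → w ← 1.325937 + 0.17·(-0.307111) = 1.273728
x=1.040000, w=1.273728: f=-0.473900 → w ← 1.273728 + 0.17·(-0.473900) = 1.193165
w(1.21) ≈ 1.1932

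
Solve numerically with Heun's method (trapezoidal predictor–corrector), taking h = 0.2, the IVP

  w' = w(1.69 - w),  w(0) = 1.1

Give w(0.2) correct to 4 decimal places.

1.2215

Heun: k1 = f(t_n, w_n); k2 = f(t_n + h, w_n + h·k1); w_{n+1} = w_n + (h/2)·(k1 + k2).
t=0.000000, w=1.100000:
  k1 = f(0.000000, 1.100000) = 0.649000
  k2 = f(0.200000, 1.229800) = 0.565954
  w ← 1.100000 + (0.2/2)·(0.649000 + 0.565954) = 1.221495
w(0.2) ≈ 1.2215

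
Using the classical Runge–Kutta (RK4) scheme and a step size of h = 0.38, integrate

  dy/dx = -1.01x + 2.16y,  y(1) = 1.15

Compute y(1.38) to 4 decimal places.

RK4: k1 = f(x_n, y_n); k2 = f(x_n + h/2, y_n + (h/2)·k1); k3 = f(x_n + h/2, y_n + (h/2)·k2); k4 = f(x_n + h, y_n + h·k3); y_{n+1} = y_n + (h/6)·(k1 + 2k2 + 2k3 + k4).
x=1.000000, y=1.150000:
  k1 = f(1.000000, 1.150000) = 1.474000
  k2 = f(1.190000, 1.430060) = 1.887030
  k3 = f(1.190000, 1.508536) = 2.056537
  k4 = f(1.380000, 1.931484) = 2.778206
  y ← 1.150000 + (0.38/6)·(k1 + 2k2 + 2k3 + k4) = 1.918825
y(1.38) ≈ 1.9188

1.9188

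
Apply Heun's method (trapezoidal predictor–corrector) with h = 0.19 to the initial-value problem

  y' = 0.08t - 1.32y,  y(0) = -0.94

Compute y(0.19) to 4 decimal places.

-0.7324

Heun: k1 = f(t_n, y_n); k2 = f(t_n + h, y_n + h·k1); y_{n+1} = y_n + (h/2)·(k1 + k2).
t=0.000000, y=-0.940000:
  k1 = f(0.000000, -0.940000) = 1.240800
  k2 = f(0.190000, -0.704248) = 0.944807
  y ← -0.940000 + (0.19/2)·(1.240800 + 0.944807) = -0.732367
y(0.19) ≈ -0.7324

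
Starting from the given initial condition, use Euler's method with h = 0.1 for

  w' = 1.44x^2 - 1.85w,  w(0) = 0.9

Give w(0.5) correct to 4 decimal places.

0.3618

Euler: w_{n+1} = w_n + h·f(x_n, w_n).
x=0.000000, w=0.900000: f=-1.665000 → w ← 0.900000 + 0.1·(-1.665000) = 0.733500
x=0.100000, w=0.733500: f=-1.342575 → w ← 0.733500 + 0.1·(-1.342575) = 0.599243
x=0.200000, w=0.599243: f=-1.050999 → w ← 0.599243 + 0.1·(-1.050999) = 0.494143
x=0.300000, w=0.494143: f=-0.784564 → w ← 0.494143 + 0.1·(-0.784564) = 0.415686
x=0.400000, w=0.415686: f=-0.538620 → w ← 0.415686 + 0.1·(-0.538620) = 0.361824
w(0.5) ≈ 0.3618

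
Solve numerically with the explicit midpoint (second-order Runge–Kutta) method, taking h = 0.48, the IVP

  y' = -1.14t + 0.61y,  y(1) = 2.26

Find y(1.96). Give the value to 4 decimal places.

1.9588

Midpoint: k1 = f(t_n, y_n); k2 = f(t_n + h/2, y_n + (h/2)·k1); y_{n+1} = y_n + h·k2.
t=1.000000, y=2.260000:
  k1 = f(1.000000, 2.260000) = 0.238600
  k2 = f(1.240000, 2.317264) = -0.000069
  y ← 2.260000 + 0.48·(-0.000069) = 2.259967
t=1.480000, y=2.259967:
  k1 = f(1.480000, 2.259967) = -0.308620
  k2 = f(1.720000, 2.185898) = -0.627402
  y ← 2.259967 + 0.48·(-0.627402) = 1.958814
y(1.96) ≈ 1.9588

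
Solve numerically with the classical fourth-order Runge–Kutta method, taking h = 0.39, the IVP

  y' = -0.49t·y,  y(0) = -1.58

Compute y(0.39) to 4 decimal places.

RK4: k1 = f(t_n, y_n); k2 = f(t_n + h/2, y_n + (h/2)·k1); k3 = f(t_n + h/2, y_n + (h/2)·k2); k4 = f(t_n + h, y_n + h·k3); y_{n+1} = y_n + (h/6)·(k1 + 2k2 + 2k3 + k4).
t=0.000000, y=-1.580000:
  k1 = f(0.000000, -1.580000) = 0.000000
  k2 = f(0.195000, -1.580000) = 0.150969
  k3 = f(0.195000, -1.550561) = 0.148156
  k4 = f(0.390000, -1.522219) = 0.290896
  y ← -1.580000 + (0.39/6)·(k1 + 2k2 + 2k3 + k4) = -1.522205
y(0.39) ≈ -1.5222

-1.5222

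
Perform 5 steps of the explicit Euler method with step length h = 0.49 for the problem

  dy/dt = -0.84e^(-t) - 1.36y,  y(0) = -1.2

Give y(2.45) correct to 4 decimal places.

Euler: y_{n+1} = y_n + h·f(t_n, y_n).
t=0.000000, y=-1.200000: f=0.792000 → y ← -1.200000 + 0.49·0.792000 = -0.811920
t=0.490000, y=-0.811920: f=0.589605 → y ← -0.811920 + 0.49·0.589605 = -0.523014
t=0.980000, y=-0.523014: f=0.396037 → y ← -0.523014 + 0.49·0.396037 = -0.328955
t=1.470000, y=-0.328955: f=0.254242 → y ← -0.328955 + 0.49·0.254242 = -0.204377
t=1.960000, y=-0.204377: f=0.159631 → y ← -0.204377 + 0.49·0.159631 = -0.126157
y(2.45) ≈ -0.1262

-0.1262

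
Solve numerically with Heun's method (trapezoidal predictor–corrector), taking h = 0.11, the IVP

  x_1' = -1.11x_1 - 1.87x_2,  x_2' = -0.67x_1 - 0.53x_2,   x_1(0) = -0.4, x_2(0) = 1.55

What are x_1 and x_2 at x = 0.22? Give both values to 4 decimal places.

-0.8588, 1.4707

Heun on (x_1,x_2): k1 = f(x_n, state_n); k2 = f(x_n + h, state_n + h·k1); state_{n+1} = state_n + (h/2)·(k1 + k2).
0.000000: (-0.400000, 1.550000)
  k1 = (-2.454500, -0.553500)
  predictor → (-0.669995, 1.489115)
  k2 = (-2.040951, -0.340334)
  → (-0.647250, 1.500839)
0.110000: (-0.647250, 1.500839)
  k1 = (-2.088122, -0.361787)
  predictor → (-0.876943, 1.461043)
  k2 = (-1.758743, -0.186801)
  → (-0.858827, 1.470667)
(x_1(0.22), x_2(0.22)) ≈ (-0.8588, 1.4707)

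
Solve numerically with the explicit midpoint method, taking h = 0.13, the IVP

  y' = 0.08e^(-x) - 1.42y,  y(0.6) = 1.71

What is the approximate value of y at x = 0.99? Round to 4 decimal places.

0.9970

Midpoint: k1 = f(x_n, y_n); k2 = f(x_n + h/2, y_n + (h/2)·k1); y_{n+1} = y_n + h·k2.
x=0.600000, y=1.710000:
  k1 = f(0.600000, 1.710000) = -2.384295
  k2 = f(0.665000, 1.555021) = -2.166988
  y ← 1.710000 + 0.13·(-2.166988) = 1.428292
x=0.730000, y=1.428292:
  k1 = f(0.730000, 1.428292) = -1.989621
  k2 = f(0.795000, 1.298966) = -1.808406
  y ← 1.428292 + 0.13·(-1.808406) = 1.193199
x=0.860000, y=1.193199:
  k1 = f(0.860000, 1.193199) = -1.660489
  k2 = f(0.925000, 1.085267) = -1.509357
  y ← 1.193199 + 0.13·(-1.509357) = 0.996983
y(0.99) ≈ 0.9970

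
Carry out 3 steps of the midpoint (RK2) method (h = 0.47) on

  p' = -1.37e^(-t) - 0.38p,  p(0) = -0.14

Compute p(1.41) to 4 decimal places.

-0.8115

Midpoint: k1 = f(t_n, p_n); k2 = f(t_n + h/2, p_n + (h/2)·k1); p_{n+1} = p_n + h·k2.
t=0.000000, p=-0.140000:
  k1 = f(0.000000, -0.140000) = -1.316800
  k2 = f(0.235000, -0.449448) = -0.912292
  p ← -0.140000 + 0.47·(-0.912292) = -0.568777
t=0.470000, p=-0.568777:
  k1 = f(0.470000, -0.568777) = -0.640118
  k2 = f(0.705000, -0.719205) = -0.403631
  p ← -0.568777 + 0.47·(-0.403631) = -0.758484
t=0.940000, p=-0.758484:
  k1 = f(0.940000, -0.758484) = -0.246936
  k2 = f(1.175000, -0.816514) = -0.112807
  p ← -0.758484 + 0.47·(-0.112807) = -0.811503
p(1.41) ≈ -0.8115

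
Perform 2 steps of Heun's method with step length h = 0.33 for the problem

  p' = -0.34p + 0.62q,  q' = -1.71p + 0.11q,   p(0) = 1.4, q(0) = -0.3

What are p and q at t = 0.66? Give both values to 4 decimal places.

0.7225, -1.6355

Heun on (p,q): k1 = f(t_n, state_n); k2 = f(t_n + h, state_n + h·k1); state_{n+1} = state_n + (h/2)·(k1 + k2).
0.000000: (1.400000, -0.300000)
  k1 = (-0.662000, -2.427000)
  predictor → (1.181540, -1.100910)
  k2 = (-1.084288, -2.141533)
  → (1.111863, -1.053808)
0.330000: (1.111863, -1.053808)
  k1 = (-1.031394, -2.017204)
  predictor → (0.771502, -1.719485)
  k2 = (-1.328392, -1.508413)
  → (0.722498, -1.635535)
(p(0.66), q(0.66)) ≈ (0.7225, -1.6355)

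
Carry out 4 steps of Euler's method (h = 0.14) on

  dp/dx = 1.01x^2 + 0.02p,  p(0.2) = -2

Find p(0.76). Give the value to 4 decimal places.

Euler: p_{n+1} = p_n + h·f(x_n, p_n).
x=0.200000, p=-2.000000: f=0.000400 → p ← -2.000000 + 0.14·0.000400 = -1.999944
x=0.340000, p=-1.999944: f=0.076757 → p ← -1.999944 + 0.14·0.076757 = -1.989198
x=0.480000, p=-1.989198: f=0.192920 → p ← -1.989198 + 0.14·0.192920 = -1.962189
x=0.620000, p=-1.962189: f=0.349000 → p ← -1.962189 + 0.14·0.349000 = -1.913329
p(0.76) ≈ -1.9133

-1.9133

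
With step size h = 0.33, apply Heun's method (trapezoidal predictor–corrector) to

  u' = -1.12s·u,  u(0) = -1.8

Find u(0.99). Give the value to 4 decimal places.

Heun: k1 = f(s_n, u_n); k2 = f(s_n + h, u_n + h·k1); u_{n+1} = u_n + (h/2)·(k1 + k2).
s=0.000000, u=-1.800000:
  k1 = f(0.000000, -1.800000) = 0.000000
  k2 = f(0.330000, -1.800000) = 0.665280
  u ← -1.800000 + (0.33/2)·(0.000000 + 0.665280) = -1.690229
s=0.330000, u=-1.690229:
  k1 = f(0.330000, -1.690229) = 0.624709
  k2 = f(0.660000, -1.484075) = 1.097028
  u ← -1.690229 + (0.33/2)·(0.624709 + 1.097028) = -1.406142
s=0.660000, u=-1.406142:
  k1 = f(0.660000, -1.406142) = 1.039420
  k2 = f(0.990000, -1.063134) = 1.178802
  u ← -1.406142 + (0.33/2)·(1.039420 + 1.178802) = -1.040135
u(0.99) ≈ -1.0401

-1.0401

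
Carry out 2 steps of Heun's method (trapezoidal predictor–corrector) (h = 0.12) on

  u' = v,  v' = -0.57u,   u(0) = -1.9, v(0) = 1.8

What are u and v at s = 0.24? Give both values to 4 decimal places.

-1.4386, 2.0293

Heun on (u,v): k1 = f(s_n, state_n); k2 = f(s_n + h, state_n + h·k1); state_{n+1} = state_n + (h/2)·(k1 + k2).
0.000000: (-1.900000, 1.800000)
  k1 = (1.800000, 1.083000)
  predictor → (-1.684000, 1.929960)
  k2 = (1.929960, 0.959880)
  → (-1.676202, 1.922573)
0.120000: (-1.676202, 1.922573)
  k1 = (1.922573, 0.955435)
  predictor → (-1.445494, 2.037225)
  k2 = (2.037225, 0.823931)
  → (-1.438615, 2.029335)
(u(0.24), v(0.24)) ≈ (-1.4386, 2.0293)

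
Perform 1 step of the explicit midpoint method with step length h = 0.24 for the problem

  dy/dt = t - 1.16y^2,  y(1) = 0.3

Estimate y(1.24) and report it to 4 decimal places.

0.5226

Midpoint: k1 = f(t_n, y_n); k2 = f(t_n + h/2, y_n + (h/2)·k1); y_{n+1} = y_n + h·k2.
t=1.000000, y=0.300000:
  k1 = f(1.000000, 0.300000) = 0.895600
  k2 = f(1.120000, 0.407472) = 0.927401
  y ← 0.300000 + 0.24·0.927401 = 0.522576
y(1.24) ≈ 0.5226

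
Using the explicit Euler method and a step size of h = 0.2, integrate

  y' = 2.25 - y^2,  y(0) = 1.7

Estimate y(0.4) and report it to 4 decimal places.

1.5278

Euler: y_{n+1} = y_n + h·f(t_n, y_n).
t=0.000000, y=1.700000: f=-0.640000 → y ← 1.700000 + 0.2·(-0.640000) = 1.572000
t=0.200000, y=1.572000: f=-0.221184 → y ← 1.572000 + 0.2·(-0.221184) = 1.527763
y(0.4) ≈ 1.5278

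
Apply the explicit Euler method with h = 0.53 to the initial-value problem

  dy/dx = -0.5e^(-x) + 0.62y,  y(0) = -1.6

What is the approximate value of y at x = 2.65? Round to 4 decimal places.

Euler: y_{n+1} = y_n + h·f(x_n, y_n).
x=0.000000, y=-1.600000: f=-1.492000 → y ← -1.600000 + 0.53·(-1.492000) = -2.390760
x=0.530000, y=-2.390760: f=-1.776574 → y ← -2.390760 + 0.53·(-1.776574) = -3.332344
x=1.060000, y=-3.332344: f=-2.239281 → y ← -3.332344 + 0.53·(-2.239281) = -4.519163
x=1.590000, y=-4.519163: f=-2.903844 → y ← -4.519163 + 0.53·(-2.903844) = -6.058200
x=2.120000, y=-6.058200: f=-3.816100 → y ← -6.058200 + 0.53·(-3.816100) = -8.080733
y(2.65) ≈ -8.0807

-8.0807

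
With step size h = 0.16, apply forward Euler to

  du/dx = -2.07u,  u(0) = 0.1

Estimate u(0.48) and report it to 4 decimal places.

Euler: u_{n+1} = u_n + h·f(x_n, u_n).
x=0.000000, u=0.100000: f=-0.207000 → u ← 0.100000 + 0.16·(-0.207000) = 0.066880
x=0.160000, u=0.066880: f=-0.138442 → u ← 0.066880 + 0.16·(-0.138442) = 0.044729
x=0.320000, u=0.044729: f=-0.092590 → u ← 0.044729 + 0.16·(-0.092590) = 0.029915
u(0.48) ≈ 0.0299

0.0299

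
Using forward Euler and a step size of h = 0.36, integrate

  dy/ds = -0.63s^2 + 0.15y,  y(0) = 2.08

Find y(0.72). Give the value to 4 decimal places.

2.2813

Euler: y_{n+1} = y_n + h·f(s_n, y_n).
s=0.000000, y=2.080000: f=0.312000 → y ← 2.080000 + 0.36·0.312000 = 2.192320
s=0.360000, y=2.192320: f=0.247200 → y ← 2.192320 + 0.36·0.247200 = 2.281312
y(0.72) ≈ 2.2813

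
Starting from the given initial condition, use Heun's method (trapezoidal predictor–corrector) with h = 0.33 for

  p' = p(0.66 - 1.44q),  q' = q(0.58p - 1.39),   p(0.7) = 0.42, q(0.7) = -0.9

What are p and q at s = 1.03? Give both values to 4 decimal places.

0.7227, -0.6384

Heun on (p,q): k1 = f(s_n, state_n); k2 = f(s_n + h, state_n + h·k1); state_{n+1} = state_n + (h/2)·(k1 + k2).
0.700000: (0.420000, -0.900000)
  k1 = (0.821520, 1.031760)
  predictor → (0.691102, -0.559519)
  k2 = (1.012953, 0.553455)
  → (0.722688, -0.638440)
(p(1.03), q(1.03)) ≈ (0.7227, -0.6384)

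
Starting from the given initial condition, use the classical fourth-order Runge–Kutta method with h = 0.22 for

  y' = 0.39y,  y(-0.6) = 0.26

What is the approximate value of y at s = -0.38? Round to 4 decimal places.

RK4: k1 = f(s_n, y_n); k2 = f(s_n + h/2, y_n + (h/2)·k1); k3 = f(s_n + h/2, y_n + (h/2)·k2); k4 = f(s_n + h, y_n + h·k3); y_{n+1} = y_n + (h/6)·(k1 + 2k2 + 2k3 + k4).
s=-0.600000, y=0.260000:
  k1 = f(-0.600000, 0.260000) = 0.101400
  k2 = f(-0.490000, 0.271154) = 0.105750
  k3 = f(-0.490000, 0.271633) = 0.105937
  k4 = f(-0.380000, 0.283306) = 0.110489
  y ← 0.260000 + (0.22/6)·(k1 + 2k2 + 2k3 + k4) = 0.283293
y(-0.38) ≈ 0.2833

0.2833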